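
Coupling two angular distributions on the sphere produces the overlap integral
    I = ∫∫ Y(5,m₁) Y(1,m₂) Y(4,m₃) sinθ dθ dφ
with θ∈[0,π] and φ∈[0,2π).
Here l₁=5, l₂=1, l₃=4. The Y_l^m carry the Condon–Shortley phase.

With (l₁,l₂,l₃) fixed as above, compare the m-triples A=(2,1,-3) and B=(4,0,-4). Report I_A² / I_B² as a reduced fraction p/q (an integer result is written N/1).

1/3

Shared (l₁,l₂,l₃)=(5,1,4): N and (l;000)² cancel in I_A²/I_B².
A: Δ = 2!·8!·0!/11! = 1/495; Racah Σ t=2..2: t=2:+1/10080 = 1/10080; ⇒ 3j(5 1 4; 2 1 -3)² = 1/165, sgn -1
B: Δ = 2!·8!·0!/11! = 1/495; Racah Σ t=1..1: t=1:−1/40320 = -1/40320; ⇒ 3j(5 1 4; 4 0 -4)² = 1/55, sgn -1
I_A²/I_B² = (1/165)/(1/55) = 1/3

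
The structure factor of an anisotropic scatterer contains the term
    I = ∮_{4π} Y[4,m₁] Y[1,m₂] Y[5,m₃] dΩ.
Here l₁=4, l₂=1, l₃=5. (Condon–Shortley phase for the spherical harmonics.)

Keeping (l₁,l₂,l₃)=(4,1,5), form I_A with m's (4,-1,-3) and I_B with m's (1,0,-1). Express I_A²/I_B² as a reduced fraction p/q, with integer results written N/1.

1/24

Same 4,1,5: normalisation and zero-m 3j drop out of the ratio.
A: Δ: 0! 8! 2! / 11! → 1/495; sum: t=0:+1/80640 = 1/80640; 3j²(4 1 5; 4 -1 -3) = Δ·Π!·Σ² = 1/495  (sign +1)
B: Δ: 0! 8! 2! / 11! → 1/495; sum: t=0:+1/720 = 1/720; 3j²(4 1 5; 1 0 -1) = Δ·Π!·Σ² = 8/165  (sign +1)
I_A²/I_B² = (1/495)/(8/165) = 1/24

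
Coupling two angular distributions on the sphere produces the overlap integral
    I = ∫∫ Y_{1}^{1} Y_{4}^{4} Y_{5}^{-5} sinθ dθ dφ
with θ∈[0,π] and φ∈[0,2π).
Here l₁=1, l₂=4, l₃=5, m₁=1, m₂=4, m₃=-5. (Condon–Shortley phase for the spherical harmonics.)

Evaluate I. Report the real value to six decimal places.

Checks pass: Σm=0; 10 even; l₃=5∈[3,5].
(2·1+1)(2·4+1)(2·5+1) = 297
Δ: 0! 2! 8! / 11! → 1/495
sum: t=0:+1/576 = 1/576
3j²(1 4 5; 0 0 0) = Δ·Π!·Σ² = 5/99  (sign -1)
sum: t=0:+1/80640 = 1/80640
3j²(1 4 5; 1 4 -5) = Δ·Π!·Σ² = 1/11  (sign +1)
combine: 4πI² = 297·5/99·1/11 = 15/11
take √, sign -1: I = -0.32941575

-0.329416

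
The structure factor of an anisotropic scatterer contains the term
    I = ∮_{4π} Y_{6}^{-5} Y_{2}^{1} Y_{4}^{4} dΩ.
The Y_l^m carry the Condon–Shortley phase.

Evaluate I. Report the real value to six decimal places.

-0.204295

m-sum 0 ✓  L=12 even ✓  4≤4≤8 ✓
Π(2lᵢ+1) = 13×5×9 = 585
triangle coeff Δ(6,2,4) = 1/6435
Σ_t [2,2]: t=2:+1/2304 = 1/2304
(3j)²=5/143 [(6 2 4; 0 0 0)], sign=+1
Σ_t [3,3]: t=3:−1/241920 = -1/241920
(3j)²=1/39 [(6 2 4; -5 1 4)], sign=-1
⇒ 4πI² = 75/143
I = (-1)√(75/143/(4π)) = -0.20429497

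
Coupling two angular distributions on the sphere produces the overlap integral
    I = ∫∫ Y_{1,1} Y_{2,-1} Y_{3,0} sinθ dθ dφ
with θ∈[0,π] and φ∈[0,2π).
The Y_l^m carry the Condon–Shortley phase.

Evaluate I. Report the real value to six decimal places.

Rules hold: Σm=0, L=6 even, 1≤3≤3.
N = 3·5·7 = 105
Δ = 0!·2!·4!/7! = 1/105
Racah Σ t=0..0: t=0:+1/4 = 1/4
⇒ 3j(1 2 3; 0 0 0)² = 3/35, sgn -1
Racah Σ t=0..0: t=0:+1/12 = 1/12
⇒ 3j(1 2 3; 1 -1 0)² = 1/35, sgn -1
4πI² = N·(3j₀)²·(3jₘ)² = 9/35
I = +1·√(0.257143/4π) = 0.14304817

0.143048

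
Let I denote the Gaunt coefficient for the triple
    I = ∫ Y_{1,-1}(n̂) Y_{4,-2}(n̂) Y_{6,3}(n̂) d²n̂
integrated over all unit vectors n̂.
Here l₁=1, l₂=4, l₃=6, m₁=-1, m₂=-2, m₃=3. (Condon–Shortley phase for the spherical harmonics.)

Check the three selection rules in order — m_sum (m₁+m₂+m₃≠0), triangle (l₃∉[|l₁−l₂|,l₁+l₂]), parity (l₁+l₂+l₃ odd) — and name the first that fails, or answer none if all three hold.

triangle

azimuthal sum: -1 − 2 + 3 = 0  ✓
3 ≤ 6 ≤ 5 (triangle on l)  ✗
L = 1 + 4 + 6 = 11 (odd)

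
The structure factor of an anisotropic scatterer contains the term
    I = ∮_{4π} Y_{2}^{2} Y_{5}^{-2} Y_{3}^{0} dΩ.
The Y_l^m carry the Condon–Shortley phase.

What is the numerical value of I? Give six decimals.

Checks pass: Σm=0; 10 even; l₃=3∈[3,7].
(2·2+1)(2·5+1)(2·3+1) = 385
Δ: 4! 0! 6! / 11! → 1/2310
sum: t=2:+1/144 = 1/144
3j²(2 5 3; 0 0 0) = Δ·Π!·Σ² = 10/231  (sign -1)
sum: t=0:+1/864 = 1/864
3j²(2 5 3; 2 -2 0) = Δ·Π!·Σ² = 1/66  (sign -1)
combine: 4πI² = 385·10/231·1/66 = 25/99
take √, sign +1: I = 0.14175797

0.141758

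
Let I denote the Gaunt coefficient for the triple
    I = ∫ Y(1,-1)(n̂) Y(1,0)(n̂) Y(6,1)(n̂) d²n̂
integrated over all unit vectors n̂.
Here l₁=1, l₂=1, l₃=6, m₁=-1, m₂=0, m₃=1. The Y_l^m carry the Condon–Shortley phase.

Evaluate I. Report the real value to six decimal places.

|1−1|≤6≤1+1 violated ⇒ I = 0

0.000000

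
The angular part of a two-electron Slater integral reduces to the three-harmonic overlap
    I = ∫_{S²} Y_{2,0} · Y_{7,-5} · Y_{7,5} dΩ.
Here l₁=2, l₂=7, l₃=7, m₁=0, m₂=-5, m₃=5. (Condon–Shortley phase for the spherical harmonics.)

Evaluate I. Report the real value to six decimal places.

m-sum 0 ✓  L=16 even ✓  5≤7≤9 ✓
Π(2lᵢ+1) = 5×15×15 = 1125
triangle coeff Δ(2,7,7) = 1/185640
Σ_t [0,2]: t=0:+1/2419200 t=1:−1/518400 t=2:+1/2419200 = -1/907200
(3j)²=56/3315 [(2 7 7; 0 0 0)], sign=+1
Σ_t [0,2]: t=0:+1/29030400 t=1:−1/39916800 t=2:+1/1916006400 = 19/1916006400
(3j)²=361/185640 [(2 7 7; 0 -5 5)], sign=+1
⇒ 4πI² = 1805/48841
I = (+1)√(1805/48841/(4π)) = 0.05423022

0.054230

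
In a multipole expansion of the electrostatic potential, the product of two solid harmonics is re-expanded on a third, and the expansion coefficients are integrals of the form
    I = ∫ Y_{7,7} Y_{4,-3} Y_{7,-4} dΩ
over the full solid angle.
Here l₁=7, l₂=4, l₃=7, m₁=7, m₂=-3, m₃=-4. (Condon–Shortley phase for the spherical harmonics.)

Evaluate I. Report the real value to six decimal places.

Rules hold: Σm=0, L=18 even, 3≤7≤11.
N = 15·9·15 = 2025
Δ = 4!·10!·4!/19! = 1/58198140
Racah Σ t=0..4: t=0:+1/17418240 t=1:−1/622080 t=2:+1/230400 t=3:−1/622080 t=4:+1/17418240 = 1/806400
⇒ 3j(7 4 7; 0 0 0)² = 2268/230945, sgn -1
Racah Σ t=0..0: t=0:+1/522547200 = 1/522547200
⇒ 3j(7 4 7; 7 -3 -4)² = 77/11628, sgn -1
4πI² = N·(3j₀)²·(3jₘ)² = 178605/1356277
I = +1·√(0.131688/4π) = 0.10236881

0.102369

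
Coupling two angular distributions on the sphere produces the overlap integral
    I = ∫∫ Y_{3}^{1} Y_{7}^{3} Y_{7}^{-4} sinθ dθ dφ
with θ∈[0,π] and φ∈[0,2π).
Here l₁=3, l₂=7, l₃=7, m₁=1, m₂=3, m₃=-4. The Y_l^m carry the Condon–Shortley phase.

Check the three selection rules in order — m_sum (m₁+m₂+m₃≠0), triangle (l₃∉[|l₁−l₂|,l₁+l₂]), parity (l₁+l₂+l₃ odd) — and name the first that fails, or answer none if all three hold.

parity

azimuthal sum: 1 + 3 − 4 = 0  ✓
4 ≤ 7 ≤ 10 (triangle on l)  ✓
L = 3 + 7 + 7 = 17 (odd)  ✗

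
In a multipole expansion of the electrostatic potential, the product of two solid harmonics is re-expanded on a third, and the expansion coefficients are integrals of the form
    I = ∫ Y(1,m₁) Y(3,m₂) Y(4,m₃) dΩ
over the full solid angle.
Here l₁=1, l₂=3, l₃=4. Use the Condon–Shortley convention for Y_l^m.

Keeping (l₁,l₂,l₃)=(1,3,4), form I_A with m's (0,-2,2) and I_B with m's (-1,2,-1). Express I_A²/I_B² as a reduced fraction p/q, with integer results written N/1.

Shared (l₁,l₂,l₃)=(1,3,4): N and (l;000)² cancel in I_A²/I_B².
A: Δ = 0!·2!·6!/9! = 1/252; Racah Σ t=0..0: t=0:+1/120 = 1/120; ⇒ 3j(1 3 4; 0 -2 2)² = 1/21, sgn +1
B: Δ = 0!·2!·6!/9! = 1/252; Racah Σ t=0..0: t=0:+1/240 = 1/240; ⇒ 3j(1 3 4; -1 2 -1)² = 1/84, sgn -1
I_A²/I_B² = (1/21)/(1/84) = 4/1

4/1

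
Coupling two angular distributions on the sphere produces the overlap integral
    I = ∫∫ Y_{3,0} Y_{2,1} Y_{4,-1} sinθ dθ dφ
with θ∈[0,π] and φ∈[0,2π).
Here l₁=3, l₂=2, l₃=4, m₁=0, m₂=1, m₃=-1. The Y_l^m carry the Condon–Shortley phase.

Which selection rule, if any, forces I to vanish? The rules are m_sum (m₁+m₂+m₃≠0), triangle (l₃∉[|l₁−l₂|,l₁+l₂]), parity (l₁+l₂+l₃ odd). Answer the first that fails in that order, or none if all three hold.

parity

azimuthal sum: 0 + 1 − 1 = 0  ✓
1 ≤ 4 ≤ 5 (triangle on l)  ✓
L = 3 + 2 + 4 = 9 (odd)  ✗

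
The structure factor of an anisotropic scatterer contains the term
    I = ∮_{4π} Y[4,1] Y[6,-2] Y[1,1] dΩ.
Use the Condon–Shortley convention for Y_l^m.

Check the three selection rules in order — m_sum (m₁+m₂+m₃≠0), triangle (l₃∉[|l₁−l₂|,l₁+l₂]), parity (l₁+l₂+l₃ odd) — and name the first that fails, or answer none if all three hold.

m₁+m₂+m₃ = 1 − 2 + 1 = 0  ✓
triangle: |4−6|=2 ≤ l₃=1 ≤ 4+6=10  ✗
parity: l₁+l₂+l₃ = 11 is odd

triangle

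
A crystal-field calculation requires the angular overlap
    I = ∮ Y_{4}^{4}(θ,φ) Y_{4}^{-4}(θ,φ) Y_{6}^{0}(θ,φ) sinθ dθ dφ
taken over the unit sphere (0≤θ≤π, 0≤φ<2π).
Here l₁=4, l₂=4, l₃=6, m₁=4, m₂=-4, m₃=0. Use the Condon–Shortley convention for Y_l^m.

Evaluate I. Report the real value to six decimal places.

-0.028451

Rules hold: Σm=0, L=14 even, 0≤6≤8.
N = 9·9·13 = 1053
Δ = 2!·6!·6!/15! = 1/1261260
Racah Σ t=0..2: t=0:+1/4608 t=1:−1/1296 t=2:+1/4608 = -7/20736
⇒ 3j(4 4 6; 0 0 0)² = 20/1287, sgn -1
Racah Σ t=0..0: t=0:+1/1036800 = 1/1036800
⇒ 3j(4 4 6; 4 -4 0)² = 4/6435, sgn +1
4πI² = N·(3j₀)²·(3jₘ)² = 16/1573
I = -1·√(0.0101716/4π) = -0.02845055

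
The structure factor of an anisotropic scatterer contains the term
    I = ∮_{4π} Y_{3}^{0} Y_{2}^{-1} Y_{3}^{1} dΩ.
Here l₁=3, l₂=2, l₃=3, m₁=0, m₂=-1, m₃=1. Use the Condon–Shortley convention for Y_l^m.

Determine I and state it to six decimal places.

-0.059471

Checks pass: Σm=0; 8 even; l₃=3∈[1,5].
(2·3+1)(2·2+1)(2·3+1) = 245
Δ: 2! 4! 2! / 9! → 1/3780
sum: t=0:+1/24 t=1:−1/4 t=2:+1/24 = -1/6
3j²(3 2 3; 0 0 0) = Δ·Π!·Σ² = 4/105  (sign +1)
sum: t=0:+1/12 t=1:−1/8 = -1/24
3j²(3 2 3; 0 -1 1) = Δ·Π!·Σ² = 1/210  (sign -1)
combine: 4πI² = 245·4/105·1/210 = 2/45
take √, sign -1: I = -0.05947080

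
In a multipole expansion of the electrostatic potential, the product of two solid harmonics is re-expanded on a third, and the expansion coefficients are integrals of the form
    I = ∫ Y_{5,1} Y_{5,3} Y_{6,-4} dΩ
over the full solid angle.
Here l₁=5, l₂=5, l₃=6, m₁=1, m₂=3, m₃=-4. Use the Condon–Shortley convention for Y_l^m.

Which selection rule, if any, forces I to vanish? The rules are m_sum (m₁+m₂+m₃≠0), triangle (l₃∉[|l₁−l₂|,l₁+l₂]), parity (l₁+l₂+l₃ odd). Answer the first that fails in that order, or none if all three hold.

none

azimuthal sum: 1 + 3 − 4 = 0  ✓
0 ≤ 6 ≤ 10 (triangle on l)  ✓
L = 5 + 5 + 6 = 16 (even)  ✓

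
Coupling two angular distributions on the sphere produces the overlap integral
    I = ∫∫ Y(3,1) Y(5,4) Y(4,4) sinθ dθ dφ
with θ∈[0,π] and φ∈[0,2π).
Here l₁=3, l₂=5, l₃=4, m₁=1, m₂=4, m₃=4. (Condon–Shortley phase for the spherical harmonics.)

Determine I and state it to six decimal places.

m-sum = 1 + 4 + 4 = 9 ≠ 0 ⇒ I = 0

0.000000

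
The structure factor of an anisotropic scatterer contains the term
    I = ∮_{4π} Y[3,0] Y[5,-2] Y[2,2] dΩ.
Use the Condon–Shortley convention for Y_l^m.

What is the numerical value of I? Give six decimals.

Checks pass: Σm=0; 10 even; l₃=2∈[2,8].
(2·3+1)(2·5+1)(2·2+1) = 385
Δ: 6! 0! 4! / 11! → 1/2310
sum: t=3:−1/144 = -1/144
3j²(3 5 2; 0 0 0) = Δ·Π!·Σ² = 10/231  (sign -1)
sum: t=3:−1/864 = -1/864
3j²(3 5 2; 0 -2 2) = Δ·Π!·Σ² = 1/66  (sign -1)
combine: 4πI² = 385·10/231·1/66 = 25/99
take √, sign +1: I = 0.14175797

0.141758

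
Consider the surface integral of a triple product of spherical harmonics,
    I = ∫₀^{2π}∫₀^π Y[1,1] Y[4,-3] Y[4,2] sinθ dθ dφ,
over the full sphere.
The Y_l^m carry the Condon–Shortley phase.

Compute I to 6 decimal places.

0.000000

L=9 odd ⇒ parity kills the (l;000) factor ⇒ I = 0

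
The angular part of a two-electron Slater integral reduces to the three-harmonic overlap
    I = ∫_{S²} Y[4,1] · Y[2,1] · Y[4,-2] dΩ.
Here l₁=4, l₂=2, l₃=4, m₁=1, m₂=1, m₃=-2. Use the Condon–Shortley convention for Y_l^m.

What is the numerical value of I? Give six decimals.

0.127700

Checks pass: Σm=0; 10 even; l₃=4∈[2,6].
(2·4+1)(2·2+1)(2·4+1) = 405
Δ: 2! 6! 2! / 11! → 1/13860
sum: t=0:+1/192 t=1:−1/36 t=2:+1/192 = -5/288
3j²(4 2 4; 0 0 0) = Δ·Π!·Σ² = 20/693  (sign -1)
sum: t=1:−1/96 t=2:+1/240 = -1/160
3j²(4 2 4; 1 1 -2) = Δ·Π!·Σ² = 27/1540  (sign -1)
combine: 4πI² = 405·20/693·27/1540 = 1215/5929
take √, sign +1: I = 0.12770047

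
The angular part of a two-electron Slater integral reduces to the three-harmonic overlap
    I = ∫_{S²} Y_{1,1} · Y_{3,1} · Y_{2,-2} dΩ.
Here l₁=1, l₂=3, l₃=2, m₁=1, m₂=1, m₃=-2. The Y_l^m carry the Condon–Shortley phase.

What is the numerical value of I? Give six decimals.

m-sum 0 ✓  L=6 even ✓  2≤2≤4 ✓
Π(2lᵢ+1) = 3×7×5 = 105
triangle coeff Δ(1,3,2) = 1/105
Σ_t [1,1]: t=1:−1/4 = -1/4
(3j)²=3/35 [(1 3 2; 0 0 0)], sign=-1
Σ_t [0,0]: t=0:+1/48 = 1/48
(3j)²=1/105 [(1 3 2; 1 1 -2)], sign=+1
⇒ 4πI² = 3/35
I = (-1)√(3/35/(4π)) = -0.08258890

-0.082589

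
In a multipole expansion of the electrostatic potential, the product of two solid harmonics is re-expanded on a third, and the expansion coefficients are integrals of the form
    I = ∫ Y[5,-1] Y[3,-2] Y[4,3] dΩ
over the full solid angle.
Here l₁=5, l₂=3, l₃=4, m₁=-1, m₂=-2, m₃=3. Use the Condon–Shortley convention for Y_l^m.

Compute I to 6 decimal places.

Checks pass: Σm=0; 12 even; l₃=4∈[2,8].
(2·5+1)(2·3+1)(2·4+1) = 693
Δ: 4! 6! 2! / 13! → 1/180180
sum: t=1:−1/576 t=2:+1/144 t=3:−1/576 = 1/288
3j²(5 3 4; 0 0 0) = Δ·Π!·Σ² = 20/1001  (sign +1)
sum: t=0:+1/17280 t=1:−1/1440 = -11/17280
3j²(5 3 4; -1 -2 3) = Δ·Π!·Σ² = 11/468  (sign +1)
combine: 4πI² = 693·20/1001·11/468 = 55/169
take √, sign +1: I = 0.16092854

0.160929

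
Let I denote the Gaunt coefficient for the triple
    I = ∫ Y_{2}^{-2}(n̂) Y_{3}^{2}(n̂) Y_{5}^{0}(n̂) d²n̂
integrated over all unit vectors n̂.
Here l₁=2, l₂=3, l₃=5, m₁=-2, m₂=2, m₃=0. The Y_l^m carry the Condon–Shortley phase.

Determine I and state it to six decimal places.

0.053579

Checks pass: Σm=0; 10 even; l₃=5∈[1,5].
(2·2+1)(2·3+1)(2·5+1) = 385
Δ: 0! 4! 6! / 11! → 1/2310
sum: t=0:+1/144 = 1/144
3j²(2 3 5; 0 0 0) = Δ·Π!·Σ² = 10/231  (sign -1)
sum: t=0:+1/2880 = 1/2880
3j²(2 3 5; -2 2 0) = Δ·Π!·Σ² = 1/462  (sign -1)
combine: 4πI² = 385·10/231·1/462 = 25/693
take √, sign +1: I = 0.05357948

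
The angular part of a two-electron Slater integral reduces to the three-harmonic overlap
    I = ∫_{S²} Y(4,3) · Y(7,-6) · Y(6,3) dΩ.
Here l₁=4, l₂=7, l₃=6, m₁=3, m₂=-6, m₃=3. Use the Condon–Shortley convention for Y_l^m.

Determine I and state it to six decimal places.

L=17 odd ⇒ parity kills the (l;000) factor ⇒ I = 0

0.000000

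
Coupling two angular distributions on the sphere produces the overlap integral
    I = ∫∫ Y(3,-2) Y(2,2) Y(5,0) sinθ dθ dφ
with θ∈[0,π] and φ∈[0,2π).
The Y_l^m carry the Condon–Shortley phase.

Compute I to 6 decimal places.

0.053579

Rules hold: Σm=0, L=10 even, 1≤5≤5.
N = 7·5·11 = 385
Δ = 0!·6!·4!/11! = 1/2310
Racah Σ t=0..0: t=0:+1/144 = 1/144
⇒ 3j(3 2 5; 0 0 0)² = 10/231, sgn -1
Racah Σ t=0..0: t=0:+1/2880 = 1/2880
⇒ 3j(3 2 5; -2 2 0)² = 1/462, sgn -1
4πI² = N·(3j₀)²·(3jₘ)² = 25/693
I = +1·√(0.036075/4π) = 0.05357948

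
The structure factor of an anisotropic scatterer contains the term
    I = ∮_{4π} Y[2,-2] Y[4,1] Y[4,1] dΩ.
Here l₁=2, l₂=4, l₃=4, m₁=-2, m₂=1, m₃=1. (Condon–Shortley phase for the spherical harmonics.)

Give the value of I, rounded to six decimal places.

0.200662

m-sum 0 ✓  L=10 even ✓  2≤4≤6 ✓
Π(2lᵢ+1) = 5×9×9 = 405
triangle coeff Δ(2,4,4) = 1/13860
Σ_t [0,2]: t=0:+1/192 t=1:−1/36 t=2:+1/192 = -5/288
(3j)²=20/693 [(2 4 4; 0 0 0)], sign=-1
Σ_t [2,2]: t=2:+1/144 = 1/144
(3j)²=10/231 [(2 4 4; -2 1 1)], sign=-1
⇒ 4πI² = 3000/5929
I = (+1)√(3000/5929/(4π)) = 0.20066192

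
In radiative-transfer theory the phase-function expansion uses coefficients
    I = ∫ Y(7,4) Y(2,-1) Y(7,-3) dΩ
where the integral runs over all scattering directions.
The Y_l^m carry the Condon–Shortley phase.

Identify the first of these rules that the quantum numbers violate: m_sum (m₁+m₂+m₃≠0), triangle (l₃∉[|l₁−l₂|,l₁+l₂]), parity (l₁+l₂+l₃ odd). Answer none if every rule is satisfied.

Σmᵢ = 0  ✓
l₃∈[|l₁−l₂|,l₁+l₂]=[5,9], have l₃=7  ✓
Σlᵢ = 16 ⇒ even  ✓

none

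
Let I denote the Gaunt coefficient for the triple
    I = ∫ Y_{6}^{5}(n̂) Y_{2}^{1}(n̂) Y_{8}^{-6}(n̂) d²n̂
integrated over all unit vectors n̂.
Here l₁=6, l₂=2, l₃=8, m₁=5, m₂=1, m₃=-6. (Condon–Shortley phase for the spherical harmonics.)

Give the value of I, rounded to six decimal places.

m-sum 0 ✓  L=16 even ✓  4≤8≤8 ✓
Π(2lᵢ+1) = 13×5×17 = 1105
triangle coeff Δ(6,2,8) = 1/30940
Σ_t [0,0]: t=0:+1/2073600 = 1/2073600
(3j)²=28/1105 [(6 2 8; 0 0 0)], sign=+1
Σ_t [0,0]: t=0:+1/239500800 = 1/239500800
(3j)²=2/85 [(6 2 8; 5 1 -6)], sign=+1
⇒ 4πI² = 56/85
I = (+1)√(56/85/(4π)) = 0.22897055

0.228971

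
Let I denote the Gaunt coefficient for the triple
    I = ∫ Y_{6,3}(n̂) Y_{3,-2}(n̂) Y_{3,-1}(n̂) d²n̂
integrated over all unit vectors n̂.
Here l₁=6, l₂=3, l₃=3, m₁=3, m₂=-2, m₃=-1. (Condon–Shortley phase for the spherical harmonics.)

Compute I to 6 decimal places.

Checks pass: Σm=0; 12 even; l₃=3∈[3,9].
(2·6+1)(2·3+1)(2·3+1) = 637
Δ: 6! 6! 0! / 13! → 1/12012
sum: t=3:−1/1296 = -1/1296
3j²(6 3 3; 0 0 0) = Δ·Π!·Σ² = 100/3003  (sign +1)
sum: t=1:−1/5760 = -1/5760
3j²(6 3 3; 3 -2 -1) = Δ·Π!·Σ² = 9/286  (sign -1)
combine: 4πI² = 637·100/3003·9/286 = 1050/1573
take √, sign -1: I = -0.23047581

-0.230476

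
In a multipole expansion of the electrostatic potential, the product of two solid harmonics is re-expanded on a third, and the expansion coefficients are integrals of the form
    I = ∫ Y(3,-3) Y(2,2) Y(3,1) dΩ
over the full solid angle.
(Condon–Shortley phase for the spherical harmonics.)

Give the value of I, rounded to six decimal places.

0.132981

Checks pass: Σm=0; 8 even; l₃=3∈[1,5].
(2·3+1)(2·2+1)(2·3+1) = 245
Δ: 2! 4! 2! / 9! → 1/3780
sum: t=0:+1/24 t=1:−1/4 t=2:+1/24 = -1/6
3j²(3 2 3; 0 0 0) = Δ·Π!·Σ² = 4/105  (sign +1)
sum: t=2:+1/96 = 1/96
3j²(3 2 3; -3 2 1) = Δ·Π!·Σ² = 1/42  (sign +1)
combine: 4πI² = 245·4/105·1/42 = 2/9
take √, sign +1: I = 0.13298076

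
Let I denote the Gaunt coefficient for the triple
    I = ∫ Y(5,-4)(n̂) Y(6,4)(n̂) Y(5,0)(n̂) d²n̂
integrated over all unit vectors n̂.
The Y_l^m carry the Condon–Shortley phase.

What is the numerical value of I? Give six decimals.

-0.082328

Checks pass: Σm=0; 16 even; l₃=5∈[1,11].
(2·5+1)(2·6+1)(2·5+1) = 1573
Δ: 6! 4! 6! / 17! → 1/28588560
sum: t=1:−1/345600 t=2:+1/13824 t=3:−1/5184 t=4:+1/13824 t=5:−1/345600 = -7/129600
3j²(5 6 5; 0 0 0) = Δ·Π!·Σ² = 80/7293  (sign +1)
sum: t=5:−1/345600 t=6:+1/207360 = 1/518400
3j²(5 6 5; -4 4 0) = Δ·Π!·Σ² = 12/2431  (sign -1)
combine: 4πI² = 1573·80/7293·12/2431 = 320/3757
take √, sign -1: I = -0.08232836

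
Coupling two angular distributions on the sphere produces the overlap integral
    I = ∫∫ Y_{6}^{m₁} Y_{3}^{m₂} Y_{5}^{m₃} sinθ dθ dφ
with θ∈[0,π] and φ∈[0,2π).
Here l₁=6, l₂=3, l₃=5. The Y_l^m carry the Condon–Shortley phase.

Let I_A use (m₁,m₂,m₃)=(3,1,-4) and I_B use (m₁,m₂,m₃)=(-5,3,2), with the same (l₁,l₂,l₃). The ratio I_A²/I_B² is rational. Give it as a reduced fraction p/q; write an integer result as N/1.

12/11

Same 6,3,5: normalisation and zero-m 3j drop out of the ratio.
A: Δ: 4! 8! 2! / 15! → 1/675675; sum: t=2:+1/40320 t=3:−1/241920 = 1/48384; 3j²(6 3 5; 3 1 -4) = Δ·Π!·Σ² = 24/1001  (sign -1)
B: Δ: 4! 8! 2! / 15! → 1/675675; sum: t=4:+1/241920 = 1/241920; 3j²(6 3 5; -5 3 2) = Δ·Π!·Σ² = 2/91  (sign -1)
I_A²/I_B² = (24/1001)/(2/91) = 12/11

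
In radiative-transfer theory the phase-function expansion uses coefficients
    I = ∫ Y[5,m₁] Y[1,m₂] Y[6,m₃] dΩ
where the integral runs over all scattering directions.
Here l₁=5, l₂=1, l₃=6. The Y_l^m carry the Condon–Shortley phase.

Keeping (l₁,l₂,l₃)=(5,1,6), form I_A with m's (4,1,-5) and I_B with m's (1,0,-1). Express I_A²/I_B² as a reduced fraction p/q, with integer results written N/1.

11/7

l's match ⇒ only the (l;m) 3-j factors differ between A and B.
A: triangle coeff Δ(5,1,6) = 1/858; Σ_t [0,0]: t=0:+1/725760 = 1/725760; (3j)²=5/78 [(5 1 6; 4 1 -5)], sign=-1
B: triangle coeff Δ(5,1,6) = 1/858; Σ_t [0,0]: t=0:+1/17280 = 1/17280; (3j)²=35/858 [(5 1 6; 1 0 -1)], sign=-1
I_A²/I_B² = (5/78)/(35/858) = 11/7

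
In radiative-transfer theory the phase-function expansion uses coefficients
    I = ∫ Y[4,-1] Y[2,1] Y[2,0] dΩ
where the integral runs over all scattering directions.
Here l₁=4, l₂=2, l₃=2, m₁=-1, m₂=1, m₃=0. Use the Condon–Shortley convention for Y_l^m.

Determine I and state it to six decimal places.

m-sum 0 ✓  L=8 even ✓  2≤2≤6 ✓
Π(2lᵢ+1) = 9×5×5 = 225
triangle coeff Δ(4,2,2) = 1/630
Σ_t [2,2]: t=2:+1/16 = 1/16
(3j)²=2/35 [(4 2 2; 0 0 0)], sign=+1
Σ_t [3,3]: t=3:−1/24 = -1/24
(3j)²=1/21 [(4 2 2; -1 1 0)], sign=-1
⇒ 4πI² = 30/49
I = (-1)√(30/49/(4π)) = -0.22072812

-0.220728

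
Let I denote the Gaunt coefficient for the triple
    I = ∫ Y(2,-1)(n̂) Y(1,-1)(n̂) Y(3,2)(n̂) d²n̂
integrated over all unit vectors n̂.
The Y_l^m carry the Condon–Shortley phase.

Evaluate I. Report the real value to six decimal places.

Checks pass: Σm=0; 6 even; l₃=3∈[1,3].
(2·2+1)(2·1+1)(2·3+1) = 105
Δ: 0! 4! 2! / 7! → 1/105
sum: t=0:+1/4 = 1/4
3j²(2 1 3; 0 0 0) = Δ·Π!·Σ² = 3/35  (sign -1)
sum: t=0:+1/12 = 1/12
3j²(2 1 3; -1 -1 2) = Δ·Π!·Σ² = 2/21  (sign -1)
combine: 4πI² = 105·3/35·2/21 = 6/7
take √, sign +1: I = 0.26116903

0.261169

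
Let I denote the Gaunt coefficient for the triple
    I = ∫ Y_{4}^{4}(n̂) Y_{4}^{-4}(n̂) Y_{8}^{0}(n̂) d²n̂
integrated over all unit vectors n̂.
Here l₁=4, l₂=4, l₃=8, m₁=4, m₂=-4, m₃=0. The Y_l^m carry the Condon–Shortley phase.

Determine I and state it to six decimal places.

0.003349

Checks pass: Σm=0; 16 even; l₃=8∈[0,8].
(2·4+1)(2·4+1)(2·8+1) = 1377
Δ: 0! 8! 8! / 17! → 1/218790
sum: t=0:+1/331776 = 1/331776
3j²(4 4 8; 0 0 0) = Δ·Π!·Σ² = 490/21879  (sign +1)
sum: t=0:+1/1625702400 = 1/1625702400
3j²(4 4 8; 4 -4 0) = Δ·Π!·Σ² = 1/218790  (sign +1)
combine: 4πI² = 1377·490/21879·1/218790 = 49/347633
take √, sign +1: I = 0.00334913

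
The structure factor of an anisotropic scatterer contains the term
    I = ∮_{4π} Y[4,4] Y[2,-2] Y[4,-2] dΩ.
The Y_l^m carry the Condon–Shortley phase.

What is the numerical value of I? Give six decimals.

-0.106180

Rules hold: Σm=0, L=10 even, 2≤4≤6.
N = 9·5·9 = 405
Δ = 2!·6!·2!/11! = 1/13860
Racah Σ t=0..2: t=0:+1/192 t=1:−1/36 t=2:+1/192 = -5/288
⇒ 3j(4 2 4; 0 0 0)² = 20/693, sgn -1
Racah Σ t=0..0: t=0:+1/2880 = 1/2880
⇒ 3j(4 2 4; 4 -2 -2)² = 2/165, sgn +1
4πI² = N·(3j₀)²·(3jₘ)² = 120/847
I = -1·√(0.141677/4π) = -0.10618031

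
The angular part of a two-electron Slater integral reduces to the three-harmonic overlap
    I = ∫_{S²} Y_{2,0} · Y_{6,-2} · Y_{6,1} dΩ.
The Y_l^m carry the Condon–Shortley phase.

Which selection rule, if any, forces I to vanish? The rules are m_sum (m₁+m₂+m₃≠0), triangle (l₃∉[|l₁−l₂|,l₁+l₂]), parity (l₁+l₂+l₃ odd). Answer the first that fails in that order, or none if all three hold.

m₁+m₂+m₃ = 0 − 2 + 1 = -1  ✗
triangle: |2−6|=4 ≤ l₃=6 ≤ 2+6=8
parity: l₁+l₂+l₃ = 14 is even

m_sum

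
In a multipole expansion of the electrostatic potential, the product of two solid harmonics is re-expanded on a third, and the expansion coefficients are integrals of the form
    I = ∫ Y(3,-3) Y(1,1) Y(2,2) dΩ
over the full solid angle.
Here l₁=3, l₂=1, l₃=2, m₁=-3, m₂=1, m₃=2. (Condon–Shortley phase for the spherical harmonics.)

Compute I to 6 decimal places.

-0.319865

Rules hold: Σm=0, L=6 even, 2≤2≤4.
N = 7·3·5 = 105
Δ = 2!·4!·0!/7! = 1/105
Racah Σ t=1..1: t=1:−1/4 = -1/4
⇒ 3j(3 1 2; 0 0 0)² = 3/35, sgn -1
Racah Σ t=2..2: t=2:+1/48 = 1/48
⇒ 3j(3 1 2; -3 1 2)² = 1/7, sgn +1
4πI² = N·(3j₀)²·(3jₘ)² = 9/7
I = -1·√(1.28571/4π) = -0.31986543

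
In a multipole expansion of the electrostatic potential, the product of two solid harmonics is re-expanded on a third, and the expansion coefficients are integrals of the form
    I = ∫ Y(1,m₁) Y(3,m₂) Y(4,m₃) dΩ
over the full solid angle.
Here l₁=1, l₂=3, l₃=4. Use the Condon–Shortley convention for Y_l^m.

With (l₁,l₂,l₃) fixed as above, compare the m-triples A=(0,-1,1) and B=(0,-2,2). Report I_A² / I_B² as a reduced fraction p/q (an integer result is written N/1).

5/4

Same 1,3,4: normalisation and zero-m 3j drop out of the ratio.
A: Δ: 0! 2! 6! / 9! → 1/252; sum: t=0:+1/48 = 1/48; 3j²(1 3 4; 0 -1 1) = Δ·Π!·Σ² = 5/84  (sign -1)
B: Δ: 0! 2! 6! / 9! → 1/252; sum: t=0:+1/120 = 1/120; 3j²(1 3 4; 0 -2 2) = Δ·Π!·Σ² = 1/21  (sign +1)
I_A²/I_B² = (5/84)/(1/21) = 5/4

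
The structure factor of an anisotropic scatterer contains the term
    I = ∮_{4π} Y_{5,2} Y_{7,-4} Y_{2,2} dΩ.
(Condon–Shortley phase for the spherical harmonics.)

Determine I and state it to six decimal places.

Rules hold: Σm=0, L=14 even, 2≤2≤12.
N = 11·15·5 = 825
Δ = 10!·0!·4!/15! = 1/15015
Racah Σ t=5..5: t=5:−1/57600 = -1/57600
⇒ 3j(5 7 2; 0 0 0)² = 21/715, sgn -1
Racah Σ t=3..3: t=3:−1/725760 = -1/725760
⇒ 3j(5 7 2; 2 -4 2)² = 2/91, sgn -1
4πI² = N·(3j₀)²·(3jₘ)² = 90/169
I = +1·√(0.532544/4π) = 0.20586047

0.205860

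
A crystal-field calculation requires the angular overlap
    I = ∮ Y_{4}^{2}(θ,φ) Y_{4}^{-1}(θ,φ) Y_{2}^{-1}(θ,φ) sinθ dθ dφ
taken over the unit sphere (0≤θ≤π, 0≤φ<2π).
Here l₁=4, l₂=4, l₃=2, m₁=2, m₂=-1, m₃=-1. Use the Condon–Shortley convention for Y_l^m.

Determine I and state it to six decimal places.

0.127700

Rules hold: Σm=0, L=10 even, 0≤2≤8.
N = 9·9·5 = 405
Δ = 6!·2!·2!/11! = 1/13860
Racah Σ t=2..4: t=2:+1/192 t=3:−1/36 t=4:+1/192 = -5/288
⇒ 3j(4 4 2; 0 0 0)² = 20/693, sgn -1
Racah Σ t=1..2: t=1:−1/240 t=2:+1/96 = 1/160
⇒ 3j(4 4 2; 2 -1 -1)² = 27/1540, sgn -1
4πI² = N·(3j₀)²·(3jₘ)² = 1215/5929
I = +1·√(0.204925/4π) = 0.12770047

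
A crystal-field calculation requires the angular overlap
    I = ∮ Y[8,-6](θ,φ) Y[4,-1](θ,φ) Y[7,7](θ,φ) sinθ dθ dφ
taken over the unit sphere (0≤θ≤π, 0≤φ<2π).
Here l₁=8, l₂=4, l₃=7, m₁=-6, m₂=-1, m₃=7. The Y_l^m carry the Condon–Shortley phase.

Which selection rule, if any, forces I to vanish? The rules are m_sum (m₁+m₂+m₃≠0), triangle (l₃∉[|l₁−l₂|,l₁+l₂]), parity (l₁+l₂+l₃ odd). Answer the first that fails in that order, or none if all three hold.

parity

Σmᵢ = 0  ✓
l₃∈[|l₁−l₂|,l₁+l₂]=[4,12], have l₃=7  ✓
Σlᵢ = 19 ⇒ odd  ✗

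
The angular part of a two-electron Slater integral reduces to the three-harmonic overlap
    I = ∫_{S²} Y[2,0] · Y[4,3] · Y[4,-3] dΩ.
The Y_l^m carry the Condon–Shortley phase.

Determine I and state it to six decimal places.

m-sum 0 ✓  L=10 even ✓  2≤4≤6 ✓
Π(2lᵢ+1) = 5×9×9 = 405
triangle coeff Δ(2,4,4) = 1/13860
Σ_t [0,2]: t=0:+1/192 t=1:−1/36 t=2:+1/192 = -5/288
(3j)²=20/693 [(2 4 4; 0 0 0)], sign=-1
Σ_t [1,2]: t=1:−1/720 t=2:+1/480 = 1/1440
(3j)²=7/1980 [(2 4 4; 0 3 -3)], sign=-1
⇒ 4πI² = 5/121
I = (+1)√(5/121/(4π)) = 0.05734392

0.057344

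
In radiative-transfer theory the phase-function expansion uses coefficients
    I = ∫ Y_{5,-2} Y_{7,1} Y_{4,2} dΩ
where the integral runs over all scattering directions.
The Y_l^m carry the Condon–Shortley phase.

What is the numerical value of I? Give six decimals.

-2 + 1 + 2 = 1 ≠ 0: azimuthal integral kills it; I = 0

0.000000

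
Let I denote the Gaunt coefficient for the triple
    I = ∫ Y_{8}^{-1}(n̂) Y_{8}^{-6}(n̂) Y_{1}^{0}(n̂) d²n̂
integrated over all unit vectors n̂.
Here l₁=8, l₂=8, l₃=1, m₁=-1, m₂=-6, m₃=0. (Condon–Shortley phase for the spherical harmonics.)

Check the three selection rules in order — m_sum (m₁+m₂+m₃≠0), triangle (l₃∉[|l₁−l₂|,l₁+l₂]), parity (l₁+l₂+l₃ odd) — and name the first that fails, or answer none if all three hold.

azimuthal sum: -1 − 6 + 0 = -7  ✗
0 ≤ 1 ≤ 16 (triangle on l)
L = 8 + 8 + 1 = 17 (odd)

m_sum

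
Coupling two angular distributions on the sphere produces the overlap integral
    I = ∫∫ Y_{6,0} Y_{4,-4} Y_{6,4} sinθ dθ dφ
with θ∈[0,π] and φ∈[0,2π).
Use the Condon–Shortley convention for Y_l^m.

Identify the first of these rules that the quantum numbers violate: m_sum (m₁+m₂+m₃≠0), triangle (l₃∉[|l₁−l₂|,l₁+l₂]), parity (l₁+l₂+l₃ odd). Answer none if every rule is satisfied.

none

Σmᵢ = 0  ✓
l₃∈[|l₁−l₂|,l₁+l₂]=[2,10], have l₃=6  ✓
Σlᵢ = 16 ⇒ even  ✓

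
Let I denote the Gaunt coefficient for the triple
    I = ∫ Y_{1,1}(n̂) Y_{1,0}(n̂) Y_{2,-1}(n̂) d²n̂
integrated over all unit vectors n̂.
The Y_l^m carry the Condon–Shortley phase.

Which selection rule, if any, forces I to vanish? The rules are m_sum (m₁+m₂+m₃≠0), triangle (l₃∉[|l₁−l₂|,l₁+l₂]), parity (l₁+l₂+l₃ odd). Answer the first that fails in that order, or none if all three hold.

azimuthal sum: 1 + 0 − 1 = 0  ✓
0 ≤ 2 ≤ 2 (triangle on l)  ✓
L = 1 + 1 + 2 = 4 (even)  ✓

none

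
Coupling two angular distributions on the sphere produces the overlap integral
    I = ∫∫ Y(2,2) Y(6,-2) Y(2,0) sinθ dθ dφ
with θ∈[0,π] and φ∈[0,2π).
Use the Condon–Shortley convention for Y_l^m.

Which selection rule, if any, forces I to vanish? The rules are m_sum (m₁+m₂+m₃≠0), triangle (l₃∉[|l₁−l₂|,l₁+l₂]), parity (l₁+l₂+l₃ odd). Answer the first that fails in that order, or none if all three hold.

Σmᵢ = 0  ✓
l₃∈[|l₁−l₂|,l₁+l₂]=[4,8], have l₃=2  ✗
Σlᵢ = 10 ⇒ even

triangle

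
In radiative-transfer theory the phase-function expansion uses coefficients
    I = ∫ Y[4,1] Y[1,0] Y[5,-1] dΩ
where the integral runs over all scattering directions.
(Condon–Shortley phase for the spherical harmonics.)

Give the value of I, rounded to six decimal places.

Checks pass: Σm=0; 10 even; l₃=5∈[3,5].
(2·4+1)(2·1+1)(2·5+1) = 297
Δ: 0! 8! 2! / 11! → 1/495
sum: t=0:+1/576 = 1/576
3j²(4 1 5; 0 0 0) = Δ·Π!·Σ² = 5/99  (sign -1)
sum: t=0:+1/720 = 1/720
3j²(4 1 5; 1 0 -1) = Δ·Π!·Σ² = 8/165  (sign +1)
combine: 4πI² = 297·5/99·8/165 = 8/11
take √, sign -1: I = -0.24057125

-0.240571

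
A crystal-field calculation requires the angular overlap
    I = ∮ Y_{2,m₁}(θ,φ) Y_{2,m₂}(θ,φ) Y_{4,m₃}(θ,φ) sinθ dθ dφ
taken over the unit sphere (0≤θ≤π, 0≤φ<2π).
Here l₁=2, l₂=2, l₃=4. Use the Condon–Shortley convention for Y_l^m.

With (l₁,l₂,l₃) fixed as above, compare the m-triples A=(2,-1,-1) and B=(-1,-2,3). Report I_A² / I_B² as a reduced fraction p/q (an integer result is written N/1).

Shared (l₁,l₂,l₃)=(2,2,4): N and (l;000)² cancel in I_A²/I_B².
A: Δ = 0!·4!·4!/9! = 1/630; Racah Σ t=0..0: t=0:+1/144 = 1/144; ⇒ 3j(2 2 4; 2 -1 -1)² = 1/126, sgn -1
B: Δ = 0!·4!·4!/9! = 1/630; Racah Σ t=0..0: t=0:+1/144 = 1/144; ⇒ 3j(2 2 4; -1 -2 3)² = 1/18, sgn -1
I_A²/I_B² = (1/126)/(1/18) = 1/7

1/7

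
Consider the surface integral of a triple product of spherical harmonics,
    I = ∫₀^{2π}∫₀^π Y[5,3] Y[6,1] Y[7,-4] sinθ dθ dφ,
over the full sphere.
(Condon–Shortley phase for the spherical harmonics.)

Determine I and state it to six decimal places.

-0.099902

Checks pass: Σm=0; 18 even; l₃=7∈[1,11].
(2·5+1)(2·6+1)(2·7+1) = 2145
Δ: 4! 6! 8! / 19! → 1/174594420
sum: t=0:+1/4147200 t=1:−1/207360 t=2:+1/82944 t=3:−1/207360 t=4:+1/4147200 = 1/345600
3j²(5 6 7; 0 0 0) = Δ·Π!·Σ² = 420/46189  (sign -1)
sum: t=0:+1/5806080 t=1:−1/1036800 t=2:+1/2073600 = -1/3225600
3j²(5 6 7; 3 1 -4) = Δ·Π!·Σ² = 27/4199  (sign +1)
combine: 4πI² = 2145·420/46189·27/4199 = 170100/1356277
take √, sign -1: I = -0.09990173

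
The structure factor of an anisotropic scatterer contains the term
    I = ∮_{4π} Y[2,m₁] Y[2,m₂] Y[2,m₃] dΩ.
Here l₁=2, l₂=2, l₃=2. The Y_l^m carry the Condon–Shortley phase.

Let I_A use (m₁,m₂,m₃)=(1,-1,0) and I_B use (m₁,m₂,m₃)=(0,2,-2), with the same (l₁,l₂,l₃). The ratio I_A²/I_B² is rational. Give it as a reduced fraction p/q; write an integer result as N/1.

1/4

Same 2,2,2: normalisation and zero-m 3j drop out of the ratio.
A: Δ: 2! 2! 2! / 7! → 1/630; sum: t=0:+1/2 t=1:−1/4 = 1/4; 3j²(2 2 2; 1 -1 0) = Δ·Π!·Σ² = 1/70  (sign +1)
B: Δ: 2! 2! 2! / 7! → 1/630; sum: t=2:+1/8 = 1/8; 3j²(2 2 2; 0 2 -2) = Δ·Π!·Σ² = 2/35  (sign +1)
I_A²/I_B² = (1/70)/(2/35) = 1/4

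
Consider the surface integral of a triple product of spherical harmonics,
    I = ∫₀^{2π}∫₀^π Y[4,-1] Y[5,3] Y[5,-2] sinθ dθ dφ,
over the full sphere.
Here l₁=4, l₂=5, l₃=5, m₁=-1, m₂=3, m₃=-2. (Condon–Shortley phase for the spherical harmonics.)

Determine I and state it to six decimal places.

-0.118854

Checks pass: Σm=0; 14 even; l₃=5∈[1,9].
(2·4+1)(2·5+1)(2·5+1) = 1089
Δ: 4! 4! 6! / 15! → 1/3153150
sum: t=0:+1/69120 t=1:−1/1728 t=2:+1/576 t=3:−1/1728 t=4:+1/69120 = 7/11520
3j²(4 5 5; 0 0 0) = Δ·Π!·Σ² = 2/143  (sign -1)
sum: t=2:+1/17280 t=3:−1/2880 t=4:+1/6912 = -1/6912
3j²(4 5 5; -1 3 -2) = Δ·Π!·Σ² = 5/429  (sign +1)
combine: 4πI² = 1089·2/143·5/429 = 30/169
take √, sign -1: I = -0.11885360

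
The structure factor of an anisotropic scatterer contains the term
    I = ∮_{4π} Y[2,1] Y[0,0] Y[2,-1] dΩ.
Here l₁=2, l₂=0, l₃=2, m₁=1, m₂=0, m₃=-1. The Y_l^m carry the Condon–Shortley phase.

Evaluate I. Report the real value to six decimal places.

-0.282095

m-sum 0 ✓  L=4 even ✓  2≤2≤2 ✓
Π(2lᵢ+1) = 5×1×5 = 25
triangle coeff Δ(2,0,2) = 1/5
Σ_t [0,0]: t=0:+1/4 = 1/4
(3j)²=1/5 [(2 0 2; 0 0 0)], sign=+1
Σ_t [0,0]: t=0:+1/6 = 1/6
(3j)²=1/5 [(2 0 2; 1 0 -1)], sign=-1
⇒ 4πI² = 1/1
I = (-1)√(1/1/(4π)) = -0.28209479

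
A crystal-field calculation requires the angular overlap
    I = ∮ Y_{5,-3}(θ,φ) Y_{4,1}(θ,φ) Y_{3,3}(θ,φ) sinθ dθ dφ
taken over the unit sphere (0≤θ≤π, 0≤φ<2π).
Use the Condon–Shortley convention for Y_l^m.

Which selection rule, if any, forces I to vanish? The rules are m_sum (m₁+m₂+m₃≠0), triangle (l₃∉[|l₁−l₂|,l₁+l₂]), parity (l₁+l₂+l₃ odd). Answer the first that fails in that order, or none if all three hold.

m₁+m₂+m₃ = -3 + 1 + 3 = 1  ✗
triangle: |5−4|=1 ≤ l₃=3 ≤ 5+4=9
parity: l₁+l₂+l₃ = 12 is even

m_sum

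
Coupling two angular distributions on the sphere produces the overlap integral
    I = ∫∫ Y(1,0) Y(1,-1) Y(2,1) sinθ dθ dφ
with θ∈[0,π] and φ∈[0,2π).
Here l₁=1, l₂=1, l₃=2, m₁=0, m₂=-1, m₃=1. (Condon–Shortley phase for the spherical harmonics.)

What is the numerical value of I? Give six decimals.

-0.218510

Rules hold: Σm=0, L=4 even, 0≤2≤2.
N = 3·3·5 = 45
Δ = 0!·2!·2!/5! = 1/30
Racah Σ t=0..0: t=0:+1/1 = 1/1
⇒ 3j(1 1 2; 0 0 0)² = 2/15, sgn +1
Racah Σ t=0..0: t=0:+1/2 = 1/2
⇒ 3j(1 1 2; 0 -1 1)² = 1/10, sgn -1
4πI² = N·(3j₀)²·(3jₘ)² = 3/5
I = -1·√(0.6/4π) = -0.21850969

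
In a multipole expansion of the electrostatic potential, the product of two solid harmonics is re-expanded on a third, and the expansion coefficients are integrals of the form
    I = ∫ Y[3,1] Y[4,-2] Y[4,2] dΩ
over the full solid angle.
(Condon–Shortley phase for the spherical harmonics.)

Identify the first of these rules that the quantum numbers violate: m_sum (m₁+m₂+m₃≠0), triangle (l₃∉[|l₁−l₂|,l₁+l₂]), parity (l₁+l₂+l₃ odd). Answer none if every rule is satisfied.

Σmᵢ = 1  ✗
l₃∈[|l₁−l₂|,l₁+l₂]=[1,7], have l₃=4
Σlᵢ = 11 ⇒ odd

m_sum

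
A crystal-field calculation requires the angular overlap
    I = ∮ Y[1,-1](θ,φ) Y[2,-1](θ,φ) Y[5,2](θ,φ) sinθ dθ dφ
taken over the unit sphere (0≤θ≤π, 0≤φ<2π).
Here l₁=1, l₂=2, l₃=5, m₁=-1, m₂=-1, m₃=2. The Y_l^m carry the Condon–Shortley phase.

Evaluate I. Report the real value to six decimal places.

0.000000

triangle: need 1≤l₃≤3, have 5; I=0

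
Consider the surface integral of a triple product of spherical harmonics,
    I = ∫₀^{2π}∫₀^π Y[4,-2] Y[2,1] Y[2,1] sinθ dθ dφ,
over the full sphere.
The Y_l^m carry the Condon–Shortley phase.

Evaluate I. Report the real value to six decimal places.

Checks pass: Σm=0; 8 even; l₃=2∈[2,6].
(2·4+1)(2·2+1)(2·2+1) = 225
Δ: 4! 4! 0! / 9! → 1/630
sum: t=2:+1/16 = 1/16
3j²(4 2 2; 0 0 0) = Δ·Π!·Σ² = 2/35  (sign +1)
sum: t=3:−1/36 = -1/36
3j²(4 2 2; -2 1 1) = Δ·Π!·Σ² = 4/63  (sign +1)
combine: 4πI² = 225·2/35·4/63 = 40/49
take √, sign +1: I = 0.25487487

0.254875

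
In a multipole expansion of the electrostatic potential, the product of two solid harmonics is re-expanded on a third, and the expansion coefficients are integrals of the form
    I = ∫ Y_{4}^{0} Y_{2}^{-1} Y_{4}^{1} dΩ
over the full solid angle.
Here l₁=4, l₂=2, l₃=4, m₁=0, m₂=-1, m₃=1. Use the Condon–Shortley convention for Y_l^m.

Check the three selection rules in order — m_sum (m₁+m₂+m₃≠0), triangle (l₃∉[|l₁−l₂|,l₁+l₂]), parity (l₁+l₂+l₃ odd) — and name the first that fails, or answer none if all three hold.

azimuthal sum: 0 − 1 + 1 = 0  ✓
2 ≤ 4 ≤ 6 (triangle on l)  ✓
L = 4 + 2 + 4 = 10 (even)  ✓

none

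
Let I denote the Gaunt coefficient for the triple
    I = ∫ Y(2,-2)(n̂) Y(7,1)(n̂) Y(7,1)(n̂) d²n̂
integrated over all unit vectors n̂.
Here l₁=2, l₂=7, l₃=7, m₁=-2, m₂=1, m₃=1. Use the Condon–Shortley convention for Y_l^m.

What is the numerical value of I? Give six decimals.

m-sum 0 ✓  L=16 even ✓  5≤7≤9 ✓
Π(2lᵢ+1) = 5×15×15 = 1125
triangle coeff Δ(2,7,7) = 1/185640
Σ_t [0,2]: t=0:+1/2419200 t=1:−1/518400 t=2:+1/2419200 = -1/907200
(3j)²=56/3315 [(2 7 7; 0 0 0)], sign=+1
Σ_t [2,2]: t=2:+1/2073600 = 1/2073600
(3j)²=28/1105 [(2 7 7; -2 1 1)], sign=+1
⇒ 4πI² = 23520/48841
I = (+1)√(23520/48841/(4π)) = 0.19575887

0.195759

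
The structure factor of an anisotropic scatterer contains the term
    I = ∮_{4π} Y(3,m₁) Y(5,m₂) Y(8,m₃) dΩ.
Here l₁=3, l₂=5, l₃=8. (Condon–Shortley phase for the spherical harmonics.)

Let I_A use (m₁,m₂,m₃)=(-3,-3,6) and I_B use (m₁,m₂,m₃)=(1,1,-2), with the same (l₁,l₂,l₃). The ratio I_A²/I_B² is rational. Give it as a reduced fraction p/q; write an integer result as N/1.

Same 3,5,8: normalisation and zero-m 3j drop out of the ratio.
A: Δ: 0! 6! 10! / 17! → 1/136136; sum: t=0:+1/58060800 = 1/58060800; 3j²(3 5 8; -3 -3 6) = Δ·Π!·Σ² = 3/136  (sign +1)
B: Δ: 0! 6! 10! / 17! → 1/136136; sum: t=0:+1/829440 = 1/829440; 3j²(3 5 8; 1 1 -2) = Δ·Π!·Σ² = 225/9724  (sign +1)
I_A²/I_B² = (3/136)/(225/9724) = 143/150

143/150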